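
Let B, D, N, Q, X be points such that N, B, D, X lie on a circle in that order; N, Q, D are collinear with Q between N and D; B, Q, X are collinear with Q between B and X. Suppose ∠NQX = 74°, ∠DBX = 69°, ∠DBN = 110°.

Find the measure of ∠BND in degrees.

1. ∠BQD = 74°  [vertical angles at Q]
2. ∠BDN = 37°  [△BQD]
3. ∠BND = 33°  [△NBD]

∠BND = 33°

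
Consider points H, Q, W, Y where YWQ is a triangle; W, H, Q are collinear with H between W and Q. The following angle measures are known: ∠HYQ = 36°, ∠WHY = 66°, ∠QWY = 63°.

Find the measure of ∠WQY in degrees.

1. ∠QHY = 114°  [linear pair at H on WQ]
2. ∠HQY = 30°  [△YHQ]
3. ∠WQY = 30°  [H on ray QW]

∠WQY = 30°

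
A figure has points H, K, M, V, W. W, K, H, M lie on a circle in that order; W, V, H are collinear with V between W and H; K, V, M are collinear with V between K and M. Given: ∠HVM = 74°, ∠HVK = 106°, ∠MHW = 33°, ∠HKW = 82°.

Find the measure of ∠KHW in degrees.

1. ∠KVW = 74°  [vertical angles at V]
2. ∠MKW = 33°  [same arc WM]
3. ∠HWK = 73°  [△WVK]
4. ∠KHW = 25°  [△WKH]

∠KHW = 25°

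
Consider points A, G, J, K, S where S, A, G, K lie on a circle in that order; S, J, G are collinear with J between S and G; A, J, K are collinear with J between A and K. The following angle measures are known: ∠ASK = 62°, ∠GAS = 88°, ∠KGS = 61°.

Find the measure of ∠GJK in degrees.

∠GJK = 84°

1. ∠GKS = 92°  [cyclic SAGK, opposite ∠A+∠K]
2. ∠KAS = 61°  [same arc SK]
3. ∠GSK = 27°  [△SGK]
4. ∠AKS = 57°  [△SAK]
5. ∠KJS = 96°  [△SJK]
6. ∠GJK = 84°  [linear pair at J on SG]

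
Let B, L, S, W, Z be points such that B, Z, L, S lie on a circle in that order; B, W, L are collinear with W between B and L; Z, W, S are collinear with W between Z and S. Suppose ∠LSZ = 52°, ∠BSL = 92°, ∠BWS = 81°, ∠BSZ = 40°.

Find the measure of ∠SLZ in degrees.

1. ∠LWZ = 81°  [vertical angles at W]
2. ∠BLZ = 40°  [same arc BZ]
3. ∠LZS = 59°  [△ZWL]
4. ∠SLZ = 69°  [△ZLS]

∠SLZ = 69°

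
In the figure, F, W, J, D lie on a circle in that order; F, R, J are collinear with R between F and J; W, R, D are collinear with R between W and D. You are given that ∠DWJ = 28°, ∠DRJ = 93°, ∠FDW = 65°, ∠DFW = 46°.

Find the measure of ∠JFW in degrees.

1. ∠FRW = 93°  [vertical angles at R]
2. ∠DWF = 69°  [△FWD]
3. ∠JFW = 18°  [△FRW]

∠JFW = 18°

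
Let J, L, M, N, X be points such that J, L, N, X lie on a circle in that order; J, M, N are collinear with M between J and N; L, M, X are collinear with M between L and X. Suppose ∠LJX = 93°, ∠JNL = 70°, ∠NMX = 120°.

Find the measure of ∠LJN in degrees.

1. ∠JXL = 70°  [same arc JL]
2. ∠JML = 120°  [vertical angles at M]
3. ∠JLX = 17°  [△JLX]
4. ∠LJN = 43°  [△JML]

∠LJN = 43°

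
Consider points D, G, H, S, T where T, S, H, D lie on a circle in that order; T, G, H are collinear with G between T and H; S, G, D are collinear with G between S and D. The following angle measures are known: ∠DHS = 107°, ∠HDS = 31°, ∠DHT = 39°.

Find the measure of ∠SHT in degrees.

∠SHT = 68°

1. ∠DTS = 73°  [cyclic TSHD, opposite ∠T+∠H]
2. ∠DST = 39°  [same arc TD]
3. ∠SDT = 68°  [△TSD]
4. ∠SHT = 68°  [same arc TS]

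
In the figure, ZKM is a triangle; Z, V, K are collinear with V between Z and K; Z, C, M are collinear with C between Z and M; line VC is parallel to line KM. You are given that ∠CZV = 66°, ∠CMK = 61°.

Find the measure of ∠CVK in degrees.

1. ∠KZM = 66°  [V on ZK, C on ZM]
2. ∠KMZ = 61°  [C on ray MZ]
3. ∠MKZ = 53°  [△ZKM]
4. ∠CVZ = 53°  [VC∥KM, corresponding at V]
5. ∠CVK = 127°  [linear pair at V on ZK]

∠CVK = 127°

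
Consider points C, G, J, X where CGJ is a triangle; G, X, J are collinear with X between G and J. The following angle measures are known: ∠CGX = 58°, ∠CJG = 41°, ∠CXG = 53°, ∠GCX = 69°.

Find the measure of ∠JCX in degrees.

∠JCX = 12°

1. ∠CJX = 41°  [X on ray JG]
2. ∠CXJ = 127°  [linear pair at X on GJ]
3. ∠JCX = 12°  [△CXJ]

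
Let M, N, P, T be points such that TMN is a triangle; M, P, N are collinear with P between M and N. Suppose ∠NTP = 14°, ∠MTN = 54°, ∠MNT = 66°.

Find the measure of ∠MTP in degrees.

∠MTP = 40°

1. ∠NMT = 60°  [△TMN]
2. ∠PNT = 66°  [P on ray NM]
3. ∠PMT = 60°  [P on ray MN]
4. ∠NPT = 100°  [△TPN]
5. ∠MPT = 80°  [linear pair at P on MN]
6. ∠MTP = 40°  [△TMP]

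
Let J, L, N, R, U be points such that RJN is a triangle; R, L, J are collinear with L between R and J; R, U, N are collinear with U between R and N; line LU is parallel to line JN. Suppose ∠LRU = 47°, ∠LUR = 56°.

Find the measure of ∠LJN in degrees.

∠LJN = 77°

1. ∠RLU = 77°  [△RLU]
2. ∠JLU = 103°  [linear pair at L on RJ]
3. ∠LJN = 77°  [LU∥JN, co-interior at J–L]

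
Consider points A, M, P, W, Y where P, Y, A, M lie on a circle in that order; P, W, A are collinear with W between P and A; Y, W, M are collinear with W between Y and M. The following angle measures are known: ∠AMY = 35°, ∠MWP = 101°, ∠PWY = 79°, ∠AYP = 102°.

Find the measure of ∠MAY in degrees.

1. ∠APY = 35°  [same arc YA]
2. ∠AWY = 101°  [vertical angles at W]
3. ∠PAY = 43°  [△PYA]
4. ∠AYM = 36°  [△YWA]
5. ∠MAY = 109°  [△YAM]

∠MAY = 109°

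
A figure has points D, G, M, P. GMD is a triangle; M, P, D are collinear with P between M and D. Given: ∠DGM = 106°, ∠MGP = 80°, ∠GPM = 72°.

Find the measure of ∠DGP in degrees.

∠DGP = 26°

1. ∠GMP = 28°  [△GMP]
2. ∠DPG = 108°  [linear pair at P on MD]
3. ∠DMG = 28°  [P on ray MD]
4. ∠GDM = 46°  [△GMD]
5. ∠GDP = 46°  [P on ray DM]
6. ∠DGP = 26°  [△GPD]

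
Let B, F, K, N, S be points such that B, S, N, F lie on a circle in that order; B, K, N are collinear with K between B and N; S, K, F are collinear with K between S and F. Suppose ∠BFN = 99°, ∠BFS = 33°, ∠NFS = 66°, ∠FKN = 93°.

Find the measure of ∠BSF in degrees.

∠BSF = 21°

1. ∠NBS = 66°  [same arc SN]
2. ∠BKS = 93°  [vertical angles at K]
3. ∠BSF = 21°  [△BKS]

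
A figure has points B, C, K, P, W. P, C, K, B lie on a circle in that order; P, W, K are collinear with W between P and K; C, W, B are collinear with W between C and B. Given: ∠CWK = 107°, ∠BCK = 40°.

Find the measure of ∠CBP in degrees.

∠CBP = 33°

1. ∠BWP = 107°  [vertical angles at W]
2. ∠BPK = 40°  [same arc KB]
3. ∠CBP = 33°  [△PWB]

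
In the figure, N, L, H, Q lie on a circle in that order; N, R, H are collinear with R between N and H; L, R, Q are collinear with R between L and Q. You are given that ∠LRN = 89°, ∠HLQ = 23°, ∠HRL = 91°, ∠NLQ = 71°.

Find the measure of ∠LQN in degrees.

∠LQN = 66°

1. ∠HNQ = 23°  [same arc HQ]
2. ∠NRQ = 91°  [vertical angles at R]
3. ∠LQN = 66°  [△NRQ]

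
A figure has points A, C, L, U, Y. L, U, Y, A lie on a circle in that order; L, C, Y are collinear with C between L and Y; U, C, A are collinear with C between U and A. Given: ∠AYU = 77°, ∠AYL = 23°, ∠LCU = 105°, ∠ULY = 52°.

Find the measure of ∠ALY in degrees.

1. ∠ALU = 103°  [cyclic LUYA, opposite ∠L+∠Y]
2. ∠AUL = 23°  [same arc LA]
3. ∠ACY = 105°  [vertical angles at C]
4. ∠LAU = 54°  [△LUA]
5. ∠ACL = 75°  [linear pair at C on LY]
6. ∠ALY = 51°  [△LCA]

∠ALY = 51°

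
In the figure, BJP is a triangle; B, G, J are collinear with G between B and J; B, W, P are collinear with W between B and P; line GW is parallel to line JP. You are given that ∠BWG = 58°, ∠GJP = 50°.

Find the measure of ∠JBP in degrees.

1. ∠BPJ = 58°  [GW∥JP, corresponding at W]
2. ∠BJP = 50°  [G on ray JB]
3. ∠JBP = 72°  [△BJP]

∠JBP = 72°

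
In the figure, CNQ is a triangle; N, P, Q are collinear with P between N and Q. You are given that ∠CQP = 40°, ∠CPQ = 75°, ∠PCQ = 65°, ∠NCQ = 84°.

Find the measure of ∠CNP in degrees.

∠CNP = 56°

1. ∠CQN = 40°  [P on ray QN]
2. ∠CNQ = 56°  [△CNQ]
3. ∠CNP = 56°  [P on ray NQ]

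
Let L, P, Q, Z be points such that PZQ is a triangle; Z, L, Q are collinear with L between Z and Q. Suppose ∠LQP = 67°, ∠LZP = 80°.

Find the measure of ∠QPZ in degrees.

∠QPZ = 33°

1. ∠PQZ = 67°  [L on ray QZ]
2. ∠PZQ = 80°  [L on ray ZQ]
3. ∠QPZ = 33°  [△PZQ]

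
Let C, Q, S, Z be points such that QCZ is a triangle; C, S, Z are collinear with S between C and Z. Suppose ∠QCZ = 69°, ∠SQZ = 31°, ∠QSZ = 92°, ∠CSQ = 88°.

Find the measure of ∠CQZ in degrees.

1. ∠QZS = 57°  [△QSZ]
2. ∠CZQ = 57°  [S on ray ZC]
3. ∠CQZ = 54°  [△QCZ]

∠CQZ = 54°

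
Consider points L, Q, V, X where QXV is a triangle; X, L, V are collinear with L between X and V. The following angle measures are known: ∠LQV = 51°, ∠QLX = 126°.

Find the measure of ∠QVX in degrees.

1. ∠QLV = 54°  [linear pair at L on XV]
2. ∠LVQ = 75°  [△QLV]
3. ∠QVX = 75°  [L on ray VX]

∠QVX = 75°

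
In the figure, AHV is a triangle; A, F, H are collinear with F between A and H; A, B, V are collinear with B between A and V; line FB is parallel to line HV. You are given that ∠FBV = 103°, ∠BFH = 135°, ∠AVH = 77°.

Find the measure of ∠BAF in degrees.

∠BAF = 58°

1. ∠ABF = 77°  [linear pair at B on AV]
2. ∠AFB = 45°  [linear pair at F on AH]
3. ∠BAF = 58°  [△AFB]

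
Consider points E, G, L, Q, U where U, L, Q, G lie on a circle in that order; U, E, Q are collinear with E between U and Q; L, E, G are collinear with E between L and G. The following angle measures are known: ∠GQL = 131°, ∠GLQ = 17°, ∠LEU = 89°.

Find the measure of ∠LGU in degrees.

∠LGU = 72°

1. ∠GUQ = 17°  [same arc QG]
2. ∠GEQ = 89°  [vertical angles at E]
3. ∠GEU = 91°  [linear pair at E on UQ]
4. ∠LGU = 72°  [△UEG]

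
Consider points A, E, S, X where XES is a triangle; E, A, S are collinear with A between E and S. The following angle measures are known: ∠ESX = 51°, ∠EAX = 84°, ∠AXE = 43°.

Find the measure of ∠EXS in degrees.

∠EXS = 76°

1. ∠AEX = 53°  [△XEA]
2. ∠SEX = 53°  [A on ray ES]
3. ∠EXS = 76°  [△XES]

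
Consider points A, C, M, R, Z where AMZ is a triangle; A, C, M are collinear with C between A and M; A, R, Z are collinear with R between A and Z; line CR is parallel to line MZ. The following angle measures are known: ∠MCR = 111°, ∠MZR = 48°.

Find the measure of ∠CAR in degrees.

1. ∠ACR = 69°  [linear pair at C on AM]
2. ∠AZM = 48°  [R on ray ZA]
3. ∠AMZ = 69°  [CR∥MZ, corresponding at C]
4. ∠MAZ = 63°  [△AMZ]
5. ∠CAR = 63°  [C on AM, R on AZ]

∠CAR = 63°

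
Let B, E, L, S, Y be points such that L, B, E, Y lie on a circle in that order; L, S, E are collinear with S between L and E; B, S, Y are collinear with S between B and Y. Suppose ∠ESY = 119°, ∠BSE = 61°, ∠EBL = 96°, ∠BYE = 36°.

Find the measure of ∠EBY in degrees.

∠EBY = 71°

1. ∠LEY = 25°  [△ESY]
2. ∠EYL = 84°  [cyclic LBEY, opposite ∠B+∠Y]
3. ∠ELY = 71°  [△LEY]
4. ∠EBY = 71°  [same arc EY]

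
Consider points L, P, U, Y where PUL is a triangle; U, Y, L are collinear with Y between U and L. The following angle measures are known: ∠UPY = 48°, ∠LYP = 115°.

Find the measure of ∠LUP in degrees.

1. ∠PYU = 65°  [linear pair at Y on UL]
2. ∠PUY = 67°  [△PUY]
3. ∠LUP = 67°  [Y on ray UL]

∠LUP = 67°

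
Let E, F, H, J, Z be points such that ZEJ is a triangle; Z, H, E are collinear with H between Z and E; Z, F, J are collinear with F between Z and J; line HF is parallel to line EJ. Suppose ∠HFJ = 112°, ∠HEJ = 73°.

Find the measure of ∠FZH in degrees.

∠FZH = 39°

1. ∠HFZ = 68°  [linear pair at F on ZJ]
2. ∠JEZ = 73°  [H on ray EZ]
3. ∠EJZ = 68°  [HF∥EJ, corresponding at F]
4. ∠EZJ = 39°  [△ZEJ]
5. ∠FZH = 39°  [H on ZE, F on ZJ]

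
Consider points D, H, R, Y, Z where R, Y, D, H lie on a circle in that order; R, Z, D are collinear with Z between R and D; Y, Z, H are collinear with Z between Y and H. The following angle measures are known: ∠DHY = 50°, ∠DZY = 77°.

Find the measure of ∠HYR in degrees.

1. ∠DRY = 50°  [same arc YD]
2. ∠RZY = 103°  [linear pair at Z on RD]
3. ∠HYR = 27°  [△RZY]

∠HYR = 27°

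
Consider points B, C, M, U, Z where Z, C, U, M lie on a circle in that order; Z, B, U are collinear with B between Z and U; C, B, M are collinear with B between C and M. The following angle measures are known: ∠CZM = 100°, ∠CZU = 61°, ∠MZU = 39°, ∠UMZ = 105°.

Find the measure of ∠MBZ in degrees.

1. ∠CMU = 61°  [same arc CU]
2. ∠MUZ = 36°  [△ZUM]
3. ∠MBU = 83°  [△UBM]
4. ∠MBZ = 97°  [linear pair at B on ZU]

∠MBZ = 97°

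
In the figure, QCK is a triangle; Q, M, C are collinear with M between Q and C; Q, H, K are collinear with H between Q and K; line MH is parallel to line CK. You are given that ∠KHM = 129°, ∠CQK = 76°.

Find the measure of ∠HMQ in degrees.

∠HMQ = 53°

1. ∠MHQ = 51°  [linear pair at H on QK]
2. ∠HQM = 76°  [M on QC, H on QK]
3. ∠HMQ = 53°  [△QMH]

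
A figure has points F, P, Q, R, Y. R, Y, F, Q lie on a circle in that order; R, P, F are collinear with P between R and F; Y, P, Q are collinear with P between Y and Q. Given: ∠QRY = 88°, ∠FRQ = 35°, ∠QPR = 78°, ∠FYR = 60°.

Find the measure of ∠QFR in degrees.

1. ∠QFY = 92°  [cyclic RYFQ, opposite ∠R+∠F]
2. ∠FYQ = 35°  [same arc FQ]
3. ∠FPQ = 102°  [linear pair at P on RF]
4. ∠FQY = 53°  [△YFQ]
5. ∠QFR = 25°  [△FPQ]

∠QFR = 25°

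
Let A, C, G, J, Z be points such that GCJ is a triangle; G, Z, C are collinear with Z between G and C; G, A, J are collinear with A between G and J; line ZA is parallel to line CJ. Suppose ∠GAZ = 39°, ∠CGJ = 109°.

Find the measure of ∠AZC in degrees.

1. ∠CJG = 39°  [ZA∥CJ, corresponding at A]
2. ∠GCJ = 32°  [△GCJ]
3. ∠AZG = 32°  [ZA∥CJ, corresponding at Z]
4. ∠AZC = 148°  [linear pair at Z on GC]

∠AZC = 148°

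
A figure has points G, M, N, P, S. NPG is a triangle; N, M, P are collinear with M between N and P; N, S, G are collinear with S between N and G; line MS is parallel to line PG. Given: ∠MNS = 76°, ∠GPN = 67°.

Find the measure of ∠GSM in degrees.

∠GSM = 143°

1. ∠GNP = 76°  [M on NP, S on NG]
2. ∠NGP = 37°  [△NPG]
3. ∠MSN = 37°  [MS∥PG, corresponding at S]
4. ∠GSM = 143°  [linear pair at S on NG]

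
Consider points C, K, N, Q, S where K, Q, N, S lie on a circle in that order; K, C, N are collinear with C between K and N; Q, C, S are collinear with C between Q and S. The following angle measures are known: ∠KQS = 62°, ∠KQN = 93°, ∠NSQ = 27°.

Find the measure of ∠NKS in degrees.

∠NKS = 31°

1. ∠KNS = 62°  [same arc KS]
2. ∠KSN = 87°  [cyclic KQNS, opposite ∠Q+∠S]
3. ∠NKS = 31°  [△KNS]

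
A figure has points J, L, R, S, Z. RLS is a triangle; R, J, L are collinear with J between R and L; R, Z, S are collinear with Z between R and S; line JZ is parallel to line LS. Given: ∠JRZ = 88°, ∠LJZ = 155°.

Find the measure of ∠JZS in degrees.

1. ∠RJZ = 25°  [linear pair at J on RL]
2. ∠JZR = 67°  [△RJZ]
3. ∠JZS = 113°  [linear pair at Z on RS]

∠JZS = 113°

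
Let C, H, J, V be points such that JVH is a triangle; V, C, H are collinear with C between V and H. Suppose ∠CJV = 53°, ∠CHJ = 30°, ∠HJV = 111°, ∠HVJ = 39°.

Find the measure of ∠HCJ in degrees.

∠HCJ = 92°

1. ∠CVJ = 39°  [C on ray VH]
2. ∠JCV = 88°  [△JVC]
3. ∠HCJ = 92°  [linear pair at C on VH]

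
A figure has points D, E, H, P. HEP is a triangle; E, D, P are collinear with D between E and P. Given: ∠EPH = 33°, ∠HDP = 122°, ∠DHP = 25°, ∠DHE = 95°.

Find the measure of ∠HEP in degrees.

∠HEP = 27°

1. ∠EDH = 58°  [linear pair at D on EP]
2. ∠DEH = 27°  [△HED]
3. ∠HEP = 27°  [D on ray EP]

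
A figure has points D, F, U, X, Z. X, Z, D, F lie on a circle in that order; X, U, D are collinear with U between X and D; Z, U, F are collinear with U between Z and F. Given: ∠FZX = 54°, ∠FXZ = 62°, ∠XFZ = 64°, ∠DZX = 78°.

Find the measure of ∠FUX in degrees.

1. ∠FDX = 54°  [same arc XF]
2. ∠DFX = 102°  [cyclic XZDF, opposite ∠Z+∠F]
3. ∠DXF = 24°  [△XDF]
4. ∠FUX = 92°  [△XUF]

∠FUX = 92°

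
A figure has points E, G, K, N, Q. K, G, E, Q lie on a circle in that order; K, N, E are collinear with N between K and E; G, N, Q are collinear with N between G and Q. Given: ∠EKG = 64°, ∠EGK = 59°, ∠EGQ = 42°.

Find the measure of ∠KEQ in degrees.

1. ∠EQK = 121°  [cyclic KGEQ, opposite ∠G+∠Q]
2. ∠EKQ = 42°  [same arc EQ]
3. ∠KEQ = 17°  [△KEQ]

∠KEQ = 17°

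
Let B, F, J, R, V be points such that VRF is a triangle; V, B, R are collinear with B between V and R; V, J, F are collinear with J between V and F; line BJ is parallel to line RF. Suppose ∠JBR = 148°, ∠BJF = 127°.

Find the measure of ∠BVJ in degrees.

1. ∠JBV = 32°  [linear pair at B on VR]
2. ∠BJV = 53°  [linear pair at J on VF]
3. ∠BVJ = 95°  [△VBJ]

∠BVJ = 95°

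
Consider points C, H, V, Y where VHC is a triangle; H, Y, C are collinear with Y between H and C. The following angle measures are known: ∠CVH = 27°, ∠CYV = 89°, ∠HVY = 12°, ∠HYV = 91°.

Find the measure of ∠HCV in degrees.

∠HCV = 76°

1. ∠VHY = 77°  [△VHY]
2. ∠CHV = 77°  [Y on ray HC]
3. ∠HCV = 76°  [△VHC]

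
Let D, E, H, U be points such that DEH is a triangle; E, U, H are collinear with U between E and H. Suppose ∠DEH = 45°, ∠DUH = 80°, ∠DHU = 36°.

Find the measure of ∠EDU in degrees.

∠EDU = 35°

1. ∠DEU = 45°  [U on ray EH]
2. ∠DUE = 100°  [linear pair at U on EH]
3. ∠EDU = 35°  [△DEU]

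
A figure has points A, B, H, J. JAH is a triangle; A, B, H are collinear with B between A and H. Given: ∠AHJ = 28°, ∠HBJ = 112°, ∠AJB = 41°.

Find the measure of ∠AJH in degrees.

∠AJH = 81°

1. ∠ABJ = 68°  [linear pair at B on AH]
2. ∠BAJ = 71°  [△JAB]
3. ∠HAJ = 71°  [B on ray AH]
4. ∠AJH = 81°  [△JAH]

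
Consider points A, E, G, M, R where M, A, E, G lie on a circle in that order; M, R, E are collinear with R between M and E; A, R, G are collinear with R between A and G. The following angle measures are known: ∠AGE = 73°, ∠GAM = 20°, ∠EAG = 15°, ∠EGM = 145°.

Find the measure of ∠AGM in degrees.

∠AGM = 72°

1. ∠AME = 73°  [same arc AE]
2. ∠EAM = 35°  [cyclic MAEG, opposite ∠A+∠G]
3. ∠AEM = 72°  [△MAE]
4. ∠AGM = 72°  [same arc MA]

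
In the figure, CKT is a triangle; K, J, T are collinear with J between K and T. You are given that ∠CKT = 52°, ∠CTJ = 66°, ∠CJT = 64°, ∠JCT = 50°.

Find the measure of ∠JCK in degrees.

1. ∠CKJ = 52°  [J on ray KT]
2. ∠CJK = 116°  [linear pair at J on KT]
3. ∠JCK = 12°  [△CKJ]

∠JCK = 12°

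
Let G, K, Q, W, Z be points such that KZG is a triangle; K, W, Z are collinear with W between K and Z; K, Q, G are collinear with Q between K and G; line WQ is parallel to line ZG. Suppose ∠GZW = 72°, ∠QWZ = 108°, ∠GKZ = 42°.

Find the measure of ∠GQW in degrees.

∠GQW = 114°

1. ∠KWQ = 72°  [linear pair at W on KZ]
2. ∠QKW = 42°  [W on KZ, Q on KG]
3. ∠KQW = 66°  [△KWQ]
4. ∠GQW = 114°  [linear pair at Q on KG]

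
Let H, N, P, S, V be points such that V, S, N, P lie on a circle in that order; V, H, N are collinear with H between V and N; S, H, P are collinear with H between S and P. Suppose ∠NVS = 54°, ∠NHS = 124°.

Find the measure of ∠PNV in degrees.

1. ∠NPS = 54°  [same arc SN]
2. ∠PHV = 124°  [vertical angles at H]
3. ∠NHP = 56°  [linear pair at H on VN]
4. ∠PNV = 70°  [△NHP]

∠PNV = 70°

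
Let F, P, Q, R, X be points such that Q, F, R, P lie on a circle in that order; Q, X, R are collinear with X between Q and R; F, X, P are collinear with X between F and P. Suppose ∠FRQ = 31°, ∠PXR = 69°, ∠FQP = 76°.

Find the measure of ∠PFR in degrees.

∠PFR = 38°

1. ∠FPQ = 31°  [same arc QF]
2. ∠PXQ = 111°  [linear pair at X on QR]
3. ∠PQR = 38°  [△QXP]
4. ∠PFR = 38°  [same arc RP]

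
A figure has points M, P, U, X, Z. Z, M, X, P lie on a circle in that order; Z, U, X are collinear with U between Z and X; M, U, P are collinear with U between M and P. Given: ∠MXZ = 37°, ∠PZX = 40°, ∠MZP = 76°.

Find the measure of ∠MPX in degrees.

∠MPX = 36°

1. ∠PMX = 40°  [same arc XP]
2. ∠MXP = 104°  [cyclic ZMXP, opposite ∠Z+∠X]
3. ∠MPX = 36°  [△MXP]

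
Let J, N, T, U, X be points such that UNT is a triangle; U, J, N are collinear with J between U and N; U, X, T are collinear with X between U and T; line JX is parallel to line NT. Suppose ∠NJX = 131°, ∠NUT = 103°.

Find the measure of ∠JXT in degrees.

∠JXT = 152°

1. ∠UJX = 49°  [linear pair at J on UN]
2. ∠JUX = 103°  [J on UN, X on UT]
3. ∠JXU = 28°  [△UJX]
4. ∠JXT = 152°  [linear pair at X on UT]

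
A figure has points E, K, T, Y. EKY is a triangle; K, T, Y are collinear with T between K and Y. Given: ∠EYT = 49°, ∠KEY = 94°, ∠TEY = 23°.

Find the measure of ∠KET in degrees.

1. ∠ETY = 108°  [△ETY]
2. ∠EYK = 49°  [T on ray YK]
3. ∠EKY = 37°  [△EKY]
4. ∠ETK = 72°  [linear pair at T on KY]
5. ∠EKT = 37°  [T on ray KY]
6. ∠KET = 71°  [△EKT]

∠KET = 71°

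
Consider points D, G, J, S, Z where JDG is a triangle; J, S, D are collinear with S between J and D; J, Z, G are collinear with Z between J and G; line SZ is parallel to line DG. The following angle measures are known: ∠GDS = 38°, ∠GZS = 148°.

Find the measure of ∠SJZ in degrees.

1. ∠GDJ = 38°  [S on ray DJ]
2. ∠JZS = 32°  [linear pair at Z on JG]
3. ∠JSZ = 38°  [SZ∥DG, corresponding at S]
4. ∠SJZ = 110°  [△JSZ]

∠SJZ = 110°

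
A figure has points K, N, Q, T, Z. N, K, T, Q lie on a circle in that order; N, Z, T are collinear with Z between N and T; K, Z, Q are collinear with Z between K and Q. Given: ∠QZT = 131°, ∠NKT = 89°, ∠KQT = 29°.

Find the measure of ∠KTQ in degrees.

1. ∠KZN = 131°  [vertical angles at Z]
2. ∠KNT = 29°  [same arc KT]
3. ∠KZT = 49°  [linear pair at Z on NT]
4. ∠KTN = 62°  [△NKT]
5. ∠QKT = 69°  [△KZT]
6. ∠KTQ = 82°  [△KTQ]

∠KTQ = 82°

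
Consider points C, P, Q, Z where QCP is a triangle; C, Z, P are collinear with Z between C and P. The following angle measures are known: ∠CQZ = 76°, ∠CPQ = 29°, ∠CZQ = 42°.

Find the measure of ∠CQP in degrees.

∠CQP = 89°

1. ∠QCZ = 62°  [△QCZ]
2. ∠PCQ = 62°  [Z on ray CP]
3. ∠CQP = 89°  [△QCP]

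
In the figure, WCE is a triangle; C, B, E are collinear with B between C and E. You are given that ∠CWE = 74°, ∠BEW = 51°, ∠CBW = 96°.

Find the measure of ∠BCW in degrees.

1. ∠CEW = 51°  [B on ray EC]
2. ∠ECW = 55°  [△WCE]
3. ∠BCW = 55°  [B on ray CE]

∠BCW = 55°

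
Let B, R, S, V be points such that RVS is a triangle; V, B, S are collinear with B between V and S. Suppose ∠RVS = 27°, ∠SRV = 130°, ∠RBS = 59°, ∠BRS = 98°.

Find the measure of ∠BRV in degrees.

1. ∠BVR = 27°  [B on ray VS]
2. ∠RBV = 121°  [linear pair at B on VS]
3. ∠BRV = 32°  [△RVB]

∠BRV = 32°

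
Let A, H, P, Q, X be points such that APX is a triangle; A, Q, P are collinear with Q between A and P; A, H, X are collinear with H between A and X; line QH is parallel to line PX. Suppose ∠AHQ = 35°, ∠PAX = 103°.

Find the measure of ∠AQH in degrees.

∠AQH = 42°

1. ∠AXP = 35°  [QH∥PX, corresponding at H]
2. ∠APX = 42°  [△APX]
3. ∠AQH = 42°  [QH∥PX, corresponding at Q]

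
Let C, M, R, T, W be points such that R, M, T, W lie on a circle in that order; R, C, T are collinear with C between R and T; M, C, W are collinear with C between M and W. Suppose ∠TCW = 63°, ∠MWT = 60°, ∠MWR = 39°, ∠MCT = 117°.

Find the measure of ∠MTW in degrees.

∠MTW = 96°

1. ∠MTR = 39°  [same arc RM]
2. ∠TMW = 24°  [△MCT]
3. ∠MTW = 96°  [△MTW]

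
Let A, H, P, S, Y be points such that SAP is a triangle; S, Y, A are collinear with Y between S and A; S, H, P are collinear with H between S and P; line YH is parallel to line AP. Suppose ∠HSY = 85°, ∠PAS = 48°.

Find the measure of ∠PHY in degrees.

∠PHY = 133°

1. ∠ASP = 85°  [Y on SA, H on SP]
2. ∠APS = 47°  [△SAP]
3. ∠SHY = 47°  [YH∥AP, corresponding at H]
4. ∠PHY = 133°  [linear pair at H on SP]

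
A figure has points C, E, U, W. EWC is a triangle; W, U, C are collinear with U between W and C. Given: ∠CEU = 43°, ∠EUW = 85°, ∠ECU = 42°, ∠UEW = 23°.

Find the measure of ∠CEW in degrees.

∠CEW = 66°

1. ∠EWU = 72°  [△EWU]
2. ∠ECW = 42°  [U on ray CW]
3. ∠CWE = 72°  [U on ray WC]
4. ∠CEW = 66°  [△EWC]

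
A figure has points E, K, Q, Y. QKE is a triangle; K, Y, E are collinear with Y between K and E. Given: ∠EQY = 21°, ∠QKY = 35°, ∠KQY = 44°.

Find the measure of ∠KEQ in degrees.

∠KEQ = 80°

1. ∠KYQ = 101°  [△QKY]
2. ∠EYQ = 79°  [linear pair at Y on KE]
3. ∠QEY = 80°  [△QYE]
4. ∠KEQ = 80°  [Y on ray EK]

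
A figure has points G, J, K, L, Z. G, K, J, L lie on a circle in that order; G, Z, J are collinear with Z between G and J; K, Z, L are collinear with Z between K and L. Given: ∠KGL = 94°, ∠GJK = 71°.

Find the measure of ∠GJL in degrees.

1. ∠GLK = 71°  [same arc GK]
2. ∠GKL = 15°  [△GKL]
3. ∠GJL = 15°  [same arc GL]

∠GJL = 15°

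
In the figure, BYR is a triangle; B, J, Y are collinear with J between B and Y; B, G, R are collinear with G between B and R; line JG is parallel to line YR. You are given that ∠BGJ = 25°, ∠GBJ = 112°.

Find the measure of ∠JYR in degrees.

1. ∠BJG = 43°  [△BJG]
2. ∠GJY = 137°  [linear pair at J on BY]
3. ∠JYR = 43°  [JG∥YR, co-interior at Y–J]

∠JYR = 43°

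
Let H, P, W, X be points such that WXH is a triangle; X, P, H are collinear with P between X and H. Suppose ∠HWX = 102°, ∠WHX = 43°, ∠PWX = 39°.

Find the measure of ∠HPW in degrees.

∠HPW = 74°

1. ∠HXW = 35°  [△WXH]
2. ∠PXW = 35°  [P on ray XH]
3. ∠WPX = 106°  [△WXP]
4. ∠HPW = 74°  [linear pair at P on XH]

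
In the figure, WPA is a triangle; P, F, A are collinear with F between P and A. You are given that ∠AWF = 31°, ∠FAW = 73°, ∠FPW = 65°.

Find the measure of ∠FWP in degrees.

∠FWP = 11°

1. ∠AFW = 76°  [△WFA]
2. ∠PFW = 104°  [linear pair at F on PA]
3. ∠FWP = 11°  [△WPF]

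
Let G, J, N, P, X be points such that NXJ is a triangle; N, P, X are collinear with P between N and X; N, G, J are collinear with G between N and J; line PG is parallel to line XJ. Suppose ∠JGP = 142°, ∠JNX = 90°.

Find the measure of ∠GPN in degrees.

∠GPN = 52°

1. ∠NGP = 38°  [linear pair at G on NJ]
2. ∠GNP = 90°  [P on NX, G on NJ]
3. ∠GPN = 52°  [△NPG]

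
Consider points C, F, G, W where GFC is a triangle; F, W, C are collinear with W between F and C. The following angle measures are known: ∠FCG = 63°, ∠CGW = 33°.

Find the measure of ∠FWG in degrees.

1. ∠GCW = 63°  [W on ray CF]
2. ∠CWG = 84°  [△GWC]
3. ∠FWG = 96°  [linear pair at W on FC]

∠FWG = 96°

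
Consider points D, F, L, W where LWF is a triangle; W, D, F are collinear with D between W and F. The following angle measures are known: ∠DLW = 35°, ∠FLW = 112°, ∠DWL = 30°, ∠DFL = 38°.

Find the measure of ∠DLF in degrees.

1. ∠LDW = 115°  [△LWD]
2. ∠FDL = 65°  [linear pair at D on WF]
3. ∠DLF = 77°  [△LDF]

∠DLF = 77°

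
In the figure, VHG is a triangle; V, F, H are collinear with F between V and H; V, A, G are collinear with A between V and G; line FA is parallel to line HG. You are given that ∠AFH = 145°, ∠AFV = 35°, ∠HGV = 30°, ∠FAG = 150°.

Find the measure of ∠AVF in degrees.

∠AVF = 115°

1. ∠GHV = 35°  [FA∥HG, corresponding at F]
2. ∠GVH = 115°  [△VHG]
3. ∠AVF = 115°  [F on VH, A on VG]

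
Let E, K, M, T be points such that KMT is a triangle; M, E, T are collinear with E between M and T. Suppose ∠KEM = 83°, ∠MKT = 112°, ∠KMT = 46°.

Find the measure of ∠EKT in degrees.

∠EKT = 61°

1. ∠KET = 97°  [linear pair at E on MT]
2. ∠KTM = 22°  [△KMT]
3. ∠ETK = 22°  [E on ray TM]
4. ∠EKT = 61°  [△KET]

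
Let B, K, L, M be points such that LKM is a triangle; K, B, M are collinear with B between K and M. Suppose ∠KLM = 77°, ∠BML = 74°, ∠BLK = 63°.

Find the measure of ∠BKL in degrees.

∠BKL = 29°

1. ∠KML = 74°  [B on ray MK]
2. ∠LKM = 29°  [△LKM]
3. ∠BKL = 29°  [B on ray KM]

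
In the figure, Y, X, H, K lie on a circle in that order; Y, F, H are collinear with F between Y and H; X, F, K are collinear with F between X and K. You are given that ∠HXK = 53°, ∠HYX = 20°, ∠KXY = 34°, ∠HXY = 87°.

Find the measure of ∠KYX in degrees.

∠KYX = 73°

1. ∠HKX = 20°  [same arc XH]
2. ∠KHX = 107°  [△XHK]
3. ∠KYX = 73°  [cyclic YXHK, opposite ∠Y+∠H]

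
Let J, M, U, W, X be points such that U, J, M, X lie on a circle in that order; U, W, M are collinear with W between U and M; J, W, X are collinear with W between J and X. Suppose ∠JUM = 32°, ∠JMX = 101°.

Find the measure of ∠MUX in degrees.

∠MUX = 47°

1. ∠JXM = 32°  [same arc JM]
2. ∠MJX = 47°  [△JMX]
3. ∠MUX = 47°  [same arc MX]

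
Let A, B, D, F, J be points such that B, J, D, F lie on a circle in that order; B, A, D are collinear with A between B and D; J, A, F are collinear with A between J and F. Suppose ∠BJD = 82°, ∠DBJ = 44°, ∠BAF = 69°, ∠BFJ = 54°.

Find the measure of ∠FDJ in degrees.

∠FDJ = 79°

1. ∠BDJ = 54°  [△BJD]
2. ∠DFJ = 44°  [same arc JD]
3. ∠DAJ = 69°  [vertical angles at A]
4. ∠DJF = 57°  [△JAD]
5. ∠FDJ = 79°  [△JDF]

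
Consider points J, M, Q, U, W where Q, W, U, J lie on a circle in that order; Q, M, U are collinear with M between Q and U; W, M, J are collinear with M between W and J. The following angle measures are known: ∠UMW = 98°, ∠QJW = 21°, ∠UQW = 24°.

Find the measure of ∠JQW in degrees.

1. ∠QMW = 82°  [linear pair at M on QU]
2. ∠JWQ = 74°  [△QMW]
3. ∠JQW = 85°  [△QWJ]

∠JQW = 85°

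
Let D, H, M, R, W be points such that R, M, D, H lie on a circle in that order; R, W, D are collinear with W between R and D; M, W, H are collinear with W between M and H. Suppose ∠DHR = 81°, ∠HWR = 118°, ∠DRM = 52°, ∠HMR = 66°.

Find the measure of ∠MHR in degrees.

1. ∠DMR = 99°  [cyclic RMDH, opposite ∠M+∠H]
2. ∠MDR = 29°  [△RMD]
3. ∠MHR = 29°  [same arc RM]

∠MHR = 29°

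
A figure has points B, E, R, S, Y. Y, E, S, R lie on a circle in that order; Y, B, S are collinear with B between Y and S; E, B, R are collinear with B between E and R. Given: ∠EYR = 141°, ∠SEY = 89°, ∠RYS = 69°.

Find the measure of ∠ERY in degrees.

∠ERY = 19°

1. ∠SRY = 91°  [cyclic YESR, opposite ∠E+∠R]
2. ∠RSY = 20°  [△YSR]
3. ∠REY = 20°  [same arc YR]
4. ∠ERY = 19°  [△YER]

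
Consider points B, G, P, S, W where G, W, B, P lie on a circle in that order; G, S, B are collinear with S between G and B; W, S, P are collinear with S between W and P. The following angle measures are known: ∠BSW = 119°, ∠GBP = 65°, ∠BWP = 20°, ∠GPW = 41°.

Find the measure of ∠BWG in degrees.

∠BWG = 85°

1. ∠GSW = 61°  [linear pair at S on GB]
2. ∠GBW = 41°  [△WSB]
3. ∠GWP = 65°  [same arc GP]
4. ∠BGW = 54°  [△GSW]
5. ∠BWG = 85°  [△GWB]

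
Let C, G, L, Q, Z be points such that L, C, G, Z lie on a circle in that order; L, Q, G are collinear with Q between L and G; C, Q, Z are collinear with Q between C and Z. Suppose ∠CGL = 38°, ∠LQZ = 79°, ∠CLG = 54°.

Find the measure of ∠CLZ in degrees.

1. ∠CQG = 79°  [vertical angles at Q]
2. ∠CZG = 54°  [same arc CG]
3. ∠GCZ = 63°  [△CQG]
4. ∠CGZ = 63°  [△CGZ]
5. ∠CLZ = 117°  [cyclic LCGZ, opposite ∠L+∠G]

∠CLZ = 117°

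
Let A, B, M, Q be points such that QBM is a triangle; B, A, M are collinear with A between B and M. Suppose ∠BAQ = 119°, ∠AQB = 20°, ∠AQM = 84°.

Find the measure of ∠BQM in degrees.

∠BQM = 104°

1. ∠ABQ = 41°  [△QBA]
2. ∠MAQ = 61°  [linear pair at A on BM]
3. ∠AMQ = 35°  [△QAM]
4. ∠MBQ = 41°  [A on ray BM]
5. ∠BMQ = 35°  [A on ray MB]
6. ∠BQM = 104°  [△QBM]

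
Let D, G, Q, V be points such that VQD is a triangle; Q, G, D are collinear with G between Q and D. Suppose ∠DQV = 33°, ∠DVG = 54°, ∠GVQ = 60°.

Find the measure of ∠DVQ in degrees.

1. ∠GQV = 33°  [G on ray QD]
2. ∠QGV = 87°  [△VQG]
3. ∠DGV = 93°  [linear pair at G on QD]
4. ∠GDV = 33°  [△VGD]
5. ∠QDV = 33°  [G on ray DQ]
6. ∠DVQ = 114°  [△VQD]

∠DVQ = 114°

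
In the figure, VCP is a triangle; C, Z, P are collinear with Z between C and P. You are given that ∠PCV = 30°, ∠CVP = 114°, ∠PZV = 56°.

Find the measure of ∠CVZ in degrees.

1. ∠VCZ = 30°  [Z on ray CP]
2. ∠CZV = 124°  [linear pair at Z on CP]
3. ∠CVZ = 26°  [△VCZ]

∠CVZ = 26°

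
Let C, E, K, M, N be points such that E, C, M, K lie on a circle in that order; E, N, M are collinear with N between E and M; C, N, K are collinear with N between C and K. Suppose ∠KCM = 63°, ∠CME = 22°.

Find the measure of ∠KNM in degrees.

1. ∠KEM = 63°  [same arc MK]
2. ∠CKE = 22°  [same arc EC]
3. ∠ENK = 95°  [△ENK]
4. ∠KNM = 85°  [linear pair at N on EM]

∠KNM = 85°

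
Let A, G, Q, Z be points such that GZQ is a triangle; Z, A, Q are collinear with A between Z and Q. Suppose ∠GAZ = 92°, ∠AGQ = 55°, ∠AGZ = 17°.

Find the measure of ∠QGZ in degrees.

1. ∠AZG = 71°  [△GZA]
2. ∠GAQ = 88°  [linear pair at A on ZQ]
3. ∠AQG = 37°  [△GAQ]
4. ∠GZQ = 71°  [A on ray ZQ]
5. ∠GQZ = 37°  [A on ray QZ]
6. ∠QGZ = 72°  [△GZQ]

∠QGZ = 72°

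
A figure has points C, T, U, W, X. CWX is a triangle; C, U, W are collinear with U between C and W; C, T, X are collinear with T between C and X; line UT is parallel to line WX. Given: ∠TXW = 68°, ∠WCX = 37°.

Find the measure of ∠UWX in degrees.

1. ∠CXW = 68°  [T on ray XC]
2. ∠CWX = 75°  [△CWX]
3. ∠UWX = 75°  [U on ray WC]

∠UWX = 75°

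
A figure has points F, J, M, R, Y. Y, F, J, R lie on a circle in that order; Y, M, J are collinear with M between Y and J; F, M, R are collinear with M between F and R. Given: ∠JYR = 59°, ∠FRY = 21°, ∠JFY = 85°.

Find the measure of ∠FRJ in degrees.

1. ∠FJY = 21°  [same arc YF]
2. ∠FYJ = 74°  [△YFJ]
3. ∠FRJ = 74°  [same arc FJ]

∠FRJ = 74°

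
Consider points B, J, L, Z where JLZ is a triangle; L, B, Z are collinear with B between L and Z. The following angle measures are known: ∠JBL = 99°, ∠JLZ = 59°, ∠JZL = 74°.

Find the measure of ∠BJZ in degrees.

∠BJZ = 25°

1. ∠JBZ = 81°  [linear pair at B on LZ]
2. ∠BZJ = 74°  [B on ray ZL]
3. ∠BJZ = 25°  [△JBZ]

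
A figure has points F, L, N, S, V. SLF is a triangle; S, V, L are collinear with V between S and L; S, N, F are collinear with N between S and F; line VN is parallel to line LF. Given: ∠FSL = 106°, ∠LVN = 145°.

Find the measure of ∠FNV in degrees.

∠FNV = 141°

1. ∠NSV = 106°  [V on SL, N on SF]
2. ∠NVS = 35°  [linear pair at V on SL]
3. ∠SNV = 39°  [△SVN]
4. ∠FNV = 141°  [linear pair at N on SF]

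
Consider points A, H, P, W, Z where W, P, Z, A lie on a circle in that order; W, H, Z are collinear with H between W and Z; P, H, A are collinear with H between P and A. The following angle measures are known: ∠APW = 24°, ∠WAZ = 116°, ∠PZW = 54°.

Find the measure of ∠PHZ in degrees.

∠PHZ = 86°

1. ∠AZW = 24°  [same arc WA]
2. ∠AWZ = 40°  [△WZA]
3. ∠APZ = 40°  [same arc ZA]
4. ∠PHZ = 86°  [△PHZ]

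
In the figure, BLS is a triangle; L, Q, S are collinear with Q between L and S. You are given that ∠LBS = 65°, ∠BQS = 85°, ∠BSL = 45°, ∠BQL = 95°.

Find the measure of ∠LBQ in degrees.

∠LBQ = 15°

1. ∠BLS = 70°  [△BLS]
2. ∠BLQ = 70°  [Q on ray LS]
3. ∠LBQ = 15°  [△BLQ]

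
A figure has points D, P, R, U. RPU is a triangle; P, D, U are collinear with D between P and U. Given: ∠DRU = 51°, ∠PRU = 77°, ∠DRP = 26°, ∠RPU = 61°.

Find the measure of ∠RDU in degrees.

∠RDU = 87°

1. ∠PUR = 42°  [△RPU]
2. ∠DUR = 42°  [D on ray UP]
3. ∠RDU = 87°  [△RDU]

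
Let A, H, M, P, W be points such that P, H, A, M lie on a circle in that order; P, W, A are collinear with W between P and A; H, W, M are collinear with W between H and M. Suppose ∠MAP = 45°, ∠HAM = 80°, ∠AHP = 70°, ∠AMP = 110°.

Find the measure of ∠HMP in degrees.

1. ∠MHP = 45°  [same arc PM]
2. ∠HPM = 100°  [cyclic PHAM, opposite ∠P+∠A]
3. ∠HMP = 35°  [△PHM]

∠HMP = 35°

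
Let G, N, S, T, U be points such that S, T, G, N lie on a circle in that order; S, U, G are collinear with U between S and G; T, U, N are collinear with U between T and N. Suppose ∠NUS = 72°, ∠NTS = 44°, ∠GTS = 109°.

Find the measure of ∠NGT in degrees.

∠NGT = 87°

1. ∠GUN = 108°  [linear pair at U on SG]
2. ∠NGS = 44°  [same arc SN]
3. ∠GNS = 71°  [cyclic STGN, opposite ∠T+∠N]
4. ∠GNT = 28°  [△GUN]
5. ∠GSN = 65°  [△SGN]
6. ∠GTN = 65°  [same arc GN]
7. ∠NGT = 87°  [△TGN]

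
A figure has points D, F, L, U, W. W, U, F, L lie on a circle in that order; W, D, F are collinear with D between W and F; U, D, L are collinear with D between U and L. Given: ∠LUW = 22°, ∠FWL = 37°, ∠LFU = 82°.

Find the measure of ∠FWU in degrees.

∠FWU = 61°

1. ∠FUL = 37°  [same arc FL]
2. ∠FLU = 61°  [△UFL]
3. ∠FWU = 61°  [same arc UF]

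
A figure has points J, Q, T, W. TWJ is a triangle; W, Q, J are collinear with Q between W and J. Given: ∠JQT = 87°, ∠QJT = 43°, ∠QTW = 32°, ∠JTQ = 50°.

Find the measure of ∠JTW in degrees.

∠JTW = 82°

1. ∠TQW = 93°  [linear pair at Q on WJ]
2. ∠TJW = 43°  [Q on ray JW]
3. ∠QWT = 55°  [△TWQ]
4. ∠JWT = 55°  [Q on ray WJ]
5. ∠JTW = 82°  [△TWJ]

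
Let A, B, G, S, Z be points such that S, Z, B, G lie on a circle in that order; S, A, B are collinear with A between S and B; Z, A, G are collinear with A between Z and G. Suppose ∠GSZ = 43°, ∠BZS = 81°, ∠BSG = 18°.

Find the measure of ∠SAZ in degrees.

1. ∠GBZ = 137°  [cyclic SZBG, opposite ∠S+∠B]
2. ∠BGS = 99°  [cyclic SZBG, opposite ∠Z+∠G]
3. ∠BZG = 18°  [same arc BG]
4. ∠GBS = 63°  [△SBG]
5. ∠BGZ = 25°  [△ZBG]
6. ∠GZS = 63°  [same arc SG]
7. ∠BSZ = 25°  [same arc ZB]
8. ∠SAZ = 92°  [△SAZ]

∠SAZ = 92°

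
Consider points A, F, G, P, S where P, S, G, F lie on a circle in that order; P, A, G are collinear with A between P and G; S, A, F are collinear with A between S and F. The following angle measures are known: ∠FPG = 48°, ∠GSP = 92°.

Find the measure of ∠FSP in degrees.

∠FSP = 44°

1. ∠GFP = 88°  [cyclic PSGF, opposite ∠S+∠F]
2. ∠FGP = 44°  [△PGF]
3. ∠FSP = 44°  [same arc PF]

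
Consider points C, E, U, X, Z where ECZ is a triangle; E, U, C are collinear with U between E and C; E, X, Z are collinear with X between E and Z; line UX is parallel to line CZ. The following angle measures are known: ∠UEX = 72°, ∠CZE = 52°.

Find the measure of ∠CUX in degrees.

1. ∠CEZ = 72°  [U on EC, X on EZ]
2. ∠ECZ = 56°  [△ECZ]
3. ∠EUX = 56°  [UX∥CZ, corresponding at U]
4. ∠CUX = 124°  [linear pair at U on EC]

∠CUX = 124°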